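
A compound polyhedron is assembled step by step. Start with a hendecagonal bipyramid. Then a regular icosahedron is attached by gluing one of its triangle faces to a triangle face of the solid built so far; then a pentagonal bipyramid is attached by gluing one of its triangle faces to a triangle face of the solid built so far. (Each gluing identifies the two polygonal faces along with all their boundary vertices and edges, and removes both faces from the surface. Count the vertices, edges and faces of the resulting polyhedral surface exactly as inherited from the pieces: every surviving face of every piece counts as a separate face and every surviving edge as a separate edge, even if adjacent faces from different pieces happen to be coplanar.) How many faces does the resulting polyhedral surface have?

A hendecagonal bipyramid: V=13, E=33, F=22.
Attach a regular icosahedron (V=12, E=30, F=20) along a 3-gon: merge 3 vertices and 3 edges, delete both glued faces → V=22, E=60, F=40.
Attach a pentagonal bipyramid (V=7, E=15, F=10) along a 3-gon: merge 3 vertices and 3 edges, delete both glued faces → V=26, E=72, F=48.
Check: V − E + F = 26 − 72 + 48 = 2.

48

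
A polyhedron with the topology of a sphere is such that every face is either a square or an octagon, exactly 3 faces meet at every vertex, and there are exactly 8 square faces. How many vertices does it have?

16

Let x be the number of octagons; then F = 8 + x.
Edge–face incidences: 2E = 4·8 + 8·x = 32 + 8x.
Every vertex has degree 3, so 3V = 2E.
Euler: V − E + F = 2 ⇒ (2E)/3 − E + (8 + x) = 2.
Multiply by 6: 2·(2E) − 3·(2E) + 6·(8 + x) = 12, i.e. 48 + 6x − (32 + 8x) = 12.
Collecting terms: −2x + 16 = 12, so −2x = −4, so x = 2.
Then 2E = 32 + 8·2 = 48, so E = 24, V = 2E/3 = 16, F = 8 + 2 = 10.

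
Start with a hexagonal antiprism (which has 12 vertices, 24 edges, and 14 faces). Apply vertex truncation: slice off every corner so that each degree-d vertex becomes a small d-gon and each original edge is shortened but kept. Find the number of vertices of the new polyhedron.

Truncation replaces each original edge-end by a new vertex, so V′ = 2E = 48.
Each original edge survives, and each old vertex of degree d contributes d new edges; summing degrees gives Σd = 2E, so E′ = E + 2E = 3E = 72.
Each original face survives and each original vertex becomes one new face: F′ = F + V = 26.

48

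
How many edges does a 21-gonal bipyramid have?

A bipyramid over an n-gon has 2n triangular faces and n + 2 vertices: V = 21 + 2 = 23, E = 3·21 = 63, F = 2·21 = 42.
Check: V − E + F = 23 − 63 + 42 = 2.

63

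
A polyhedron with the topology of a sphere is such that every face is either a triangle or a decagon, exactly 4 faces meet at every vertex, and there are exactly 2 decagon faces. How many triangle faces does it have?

Let x be the number of triangles; then F = 2 + x.
Edge–face incidences: 2E = 10·2 + 3·x = 20 + 3x.
Every vertex has degree 4, so 4V = 2E.
Euler: V − E + F = 2 ⇒ (2E)/4 − E + (2 + x) = 2.
Multiply by 8: 2·(2E) − 4·(2E) + 8·(2 + x) = 16, i.e. 16 + 8x − 2·(20 + 3x) = 16.
Collecting terms: 2x − 24 = 16, so 2x = 40, so x = 20.
Then 2E = 20 + 3·20 = 80, so E = 40, V = 2E/4 = 20, F = 2 + 20 = 22.

20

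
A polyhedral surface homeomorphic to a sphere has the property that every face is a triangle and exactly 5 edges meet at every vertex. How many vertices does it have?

12

Each face has 3 edges and each edge borders two faces, so 2E = 3F.
Each vertex has degree 5, so 5V = 2E and hence V = 3F/5.
Euler: V − E + F = 2 ⇒ (3F/5) − (3F/2) + F = 2.
Multiply by 10: (6 − 15 + 10)F = 20, i.e. 1F = 20.
So F = 20, E = 3·20/2 = 30, V = 3·20/5 = 12.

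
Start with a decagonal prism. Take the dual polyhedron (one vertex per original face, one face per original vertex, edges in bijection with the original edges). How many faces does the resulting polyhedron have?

The base solid has V = 20, E = 30, F = 12.
The dual swaps V and F and preserves E: V′ = F = 12, E′ = E = 30, F′ = V = 20.

20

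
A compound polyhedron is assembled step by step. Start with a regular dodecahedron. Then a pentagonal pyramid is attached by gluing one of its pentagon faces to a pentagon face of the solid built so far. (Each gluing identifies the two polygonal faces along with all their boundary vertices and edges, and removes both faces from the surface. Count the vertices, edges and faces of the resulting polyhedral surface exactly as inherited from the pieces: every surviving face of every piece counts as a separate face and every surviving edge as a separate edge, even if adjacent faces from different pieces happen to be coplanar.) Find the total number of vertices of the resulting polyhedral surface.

A regular dodecahedron: V=20, E=30, F=12.
Attach a pentagonal pyramid (V=6, E=10, F=6) along a 5-gon: merge 5 vertices and 5 edges, delete both glued faces → V=21, E=35, F=16.
Check: V − E + F = 21 − 35 + 16 = 2.

21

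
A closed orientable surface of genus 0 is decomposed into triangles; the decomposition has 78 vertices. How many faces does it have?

χ = 2 − 2·0 = 2, and every face is a triangle so 3F = 2E.
V − E + F = 2 with E = 3F/2 gives 78 − (3/2 − 1)·F = 2, so F = 152 and E = 228.

152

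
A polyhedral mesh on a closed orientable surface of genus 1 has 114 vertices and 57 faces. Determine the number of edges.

For a closed orientable surface of genus 1, χ = 2 − 2·1 = 0.
E = V + F − (0) = 114 + 57 − (0) = 171.

171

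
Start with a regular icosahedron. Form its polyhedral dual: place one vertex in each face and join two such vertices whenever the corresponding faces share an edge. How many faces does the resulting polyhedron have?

The base solid has V = 12, E = 30, F = 20.
The dual swaps V and F and preserves E: V′ = F = 20, E′ = E = 30, F′ = V = 12.

12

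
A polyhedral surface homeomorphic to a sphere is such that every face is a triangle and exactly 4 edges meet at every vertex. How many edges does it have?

12

Each face has 3 edges and each edge borders two faces, so 2E = 3F.
Each vertex has degree 4, so 4V = 2E and hence V = 3F/4.
Euler: V − E + F = 2 ⇒ (3F/4) − (3F/2) + F = 2.
Multiply by 8: (6 − 12 + 8)F = 16, i.e. 2F = 16.
So F = 8, E = 3·8/2 = 12, V = 3·8/4 = 6.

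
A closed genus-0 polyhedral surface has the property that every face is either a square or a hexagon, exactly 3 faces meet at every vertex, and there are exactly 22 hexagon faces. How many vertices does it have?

52

Let x be the number of squares; then F = 22 + x.
Edge–face incidences: 2E = 6·22 + 4·x = 132 + 4x.
Every vertex has degree 3, so 3V = 2E.
Euler: V − E + F = 2 ⇒ (2E)/3 − E + (22 + x) = 2.
Multiply by 6: 2·(2E) − 3·(2E) + 6·(22 + x) = 12, i.e. 132 + 6x − (132 + 4x) = 12.
Collecting terms: 2x = 12, so x = 6.
Then 2E = 132 + 4·6 = 156, so E = 78, V = 2E/3 = 52, F = 22 + 6 = 28.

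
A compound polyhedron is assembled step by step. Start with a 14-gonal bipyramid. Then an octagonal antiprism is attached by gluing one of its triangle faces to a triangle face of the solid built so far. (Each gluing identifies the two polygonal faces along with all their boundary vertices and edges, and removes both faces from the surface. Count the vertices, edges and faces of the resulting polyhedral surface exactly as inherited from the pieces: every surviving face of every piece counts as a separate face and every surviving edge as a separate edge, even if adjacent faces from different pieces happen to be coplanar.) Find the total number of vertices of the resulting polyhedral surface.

29

A 14-gonal bipyramid: V=16, E=42, F=28.
Attach an octagonal antiprism (V=16, E=32, F=18) along a 3-gon: merge 3 vertices and 3 edges, delete both glued faces → V=29, E=71, F=44.
Check: V − E + F = 29 − 71 + 44 = 2.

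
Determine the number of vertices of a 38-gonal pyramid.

39

A pyramid on an n-gon base has one n-gon and n triangles: V = 38 + 1 = 39, E = 2·38 = 76, F = 38 + 1 = 39.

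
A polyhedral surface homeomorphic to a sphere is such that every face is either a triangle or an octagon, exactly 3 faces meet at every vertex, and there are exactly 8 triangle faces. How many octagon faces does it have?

Let x be the number of octagons; then F = 8 + x.
Edge–face incidences: 2E = 3·8 + 8·x = 24 + 8x.
Every vertex has degree 3, so 3V = 2E.
Euler: V − E + F = 2 ⇒ (2E)/3 − E + (8 + x) = 2.
Multiply by 6: 2·(2E) − 3·(2E) + 6·(8 + x) = 12, i.e. 48 + 6x − (24 + 8x) = 12.
Collecting terms: −2x + 24 = 12, so −2x = −12, so x = 6.
Then 2E = 24 + 8·6 = 72, so E = 36, V = 2E/3 = 24, F = 8 + 6 = 14.

6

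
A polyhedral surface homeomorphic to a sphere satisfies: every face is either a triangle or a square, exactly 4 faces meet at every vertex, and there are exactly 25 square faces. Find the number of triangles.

8

Let x be the number of triangles; then F = 25 + x.
Edge–face incidences: 2E = 4·25 + 3·x = 100 + 3x.
Every vertex has degree 4, so 4V = 2E.
Euler: V − E + F = 2 ⇒ (2E)/4 − E + (25 + x) = 2.
Multiply by 8: 2·(2E) − 4·(2E) + 8·(25 + x) = 16, i.e. 200 + 8x − 2·(100 + 3x) = 16.
Collecting terms: 2x = 16, so x = 8.
Then 2E = 100 + 3·8 = 124, so E = 62, V = 2E/4 = 31, F = 25 + 8 = 33.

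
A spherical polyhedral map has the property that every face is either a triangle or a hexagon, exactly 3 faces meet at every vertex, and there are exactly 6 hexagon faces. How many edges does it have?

24

Let x be the number of triangles; then F = 6 + x.
Edge–face incidences: 2E = 6·6 + 3·x = 36 + 3x.
Every vertex has degree 3, so 3V = 2E.
Euler: V − E + F = 2 ⇒ (2E)/3 − E + (6 + x) = 2.
Multiply by 6: 2·(2E) − 3·(2E) + 6·(6 + x) = 12, i.e. 36 + 6x − (36 + 3x) = 12.
Collecting terms: 3x = 12, so x = 4.
Then 2E = 36 + 3·4 = 48, so E = 24, V = 2E/3 = 16, F = 6 + 4 = 10.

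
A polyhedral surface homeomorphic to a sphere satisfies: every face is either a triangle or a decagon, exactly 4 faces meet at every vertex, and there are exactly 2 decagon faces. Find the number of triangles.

20

Let x be the number of triangles; then F = 2 + x.
Edge–face incidences: 2E = 10·2 + 3·x = 20 + 3x.
Every vertex has degree 4, so 4V = 2E.
Euler: V − E + F = 2 ⇒ (2E)/4 − E + (2 + x) = 2.
Multiply by 8: 2·(2E) − 4·(2E) + 8·(2 + x) = 16, i.e. 16 + 8x − 2·(20 + 3x) = 16.
Collecting terms: 2x − 24 = 16, so 2x = 40, so x = 20.
Then 2E = 20 + 3·20 = 80, so E = 40, V = 2E/4 = 20, F = 2 + 20 = 22.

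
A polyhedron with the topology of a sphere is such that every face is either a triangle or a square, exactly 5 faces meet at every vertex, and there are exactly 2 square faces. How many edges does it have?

40

Let x be the number of triangles; then F = 2 + x.
Edge–face incidences: 2E = 4·2 + 3·x = 8 + 3x.
Every vertex has degree 5, so 5V = 2E.
Euler: V − E + F = 2 ⇒ (2E)/5 − E + (2 + x) = 2.
Multiply by 10: 2·(2E) − 5·(2E) + 10·(2 + x) = 20, i.e. 20 + 10x − 3·(8 + 3x) = 20.
Collecting terms: x − 4 = 20, so x = 24.
Then 2E = 8 + 3·24 = 80, so E = 40, V = 2E/5 = 16, F = 2 + 24 = 26.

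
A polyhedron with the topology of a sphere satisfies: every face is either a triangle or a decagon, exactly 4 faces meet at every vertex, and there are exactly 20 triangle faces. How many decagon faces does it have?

Let x be the number of decagons; then F = 20 + x.
Edge–face incidences: 2E = 3·20 + 10·x = 60 + 10x.
Every vertex has degree 4, so 4V = 2E.
Euler: V − E + F = 2 ⇒ (2E)/4 − E + (20 + x) = 2.
Multiply by 8: 2·(2E) − 4·(2E) + 8·(20 + x) = 16, i.e. 160 + 8x − 2·(60 + 10x) = 16.
Collecting terms: −12x + 40 = 16, so −12x = −24, so x = 2.
Then 2E = 60 + 10·2 = 80, so E = 40, V = 2E/4 = 20, F = 20 + 2 = 22.

2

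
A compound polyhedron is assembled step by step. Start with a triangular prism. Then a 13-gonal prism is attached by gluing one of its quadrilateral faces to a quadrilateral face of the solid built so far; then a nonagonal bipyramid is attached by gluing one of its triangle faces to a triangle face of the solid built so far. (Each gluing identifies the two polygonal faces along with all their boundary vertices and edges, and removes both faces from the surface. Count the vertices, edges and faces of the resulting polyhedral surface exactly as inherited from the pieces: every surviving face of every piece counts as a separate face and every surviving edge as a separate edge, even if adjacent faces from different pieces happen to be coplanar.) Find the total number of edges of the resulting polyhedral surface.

68

A triangular prism: V=6, E=9, F=5.
Attach a 13-gonal prism (V=26, E=39, F=15) along a 4-gon: merge 4 vertices and 4 edges, delete both glued faces → V=28, E=44, F=18.
Attach a nonagonal bipyramid (V=11, E=27, F=18) along a 3-gon: merge 3 vertices and 3 edges, delete both glued faces → V=36, E=68, F=34.
Check: V − E + F = 36 − 68 + 34 = 2.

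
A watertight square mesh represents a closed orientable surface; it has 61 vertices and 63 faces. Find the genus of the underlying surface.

Every face is a square, so 2E = 4·63 = 252, giving E = 126.
χ = V − E + F = 61 − 126 + 63 = -2.
For a closed orientable surface χ = 2 − 2g, so g = (2 − (-2))/2 = 2.

2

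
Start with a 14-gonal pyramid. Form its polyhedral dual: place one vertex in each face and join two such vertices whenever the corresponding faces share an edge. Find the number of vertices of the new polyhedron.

15

The base solid has V = 15, E = 28, F = 15.
The dual swaps V and F and preserves E: V′ = F = 15, E′ = E = 28, F′ = V = 15.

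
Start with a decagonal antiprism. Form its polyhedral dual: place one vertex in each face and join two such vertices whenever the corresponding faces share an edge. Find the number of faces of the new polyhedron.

The base solid has V = 20, E = 40, F = 22.
The dual swaps V and F and preserves E: V′ = F = 22, E′ = E = 40, F′ = V = 20.

20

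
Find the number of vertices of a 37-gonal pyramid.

A pyramid on an n-gon base has one n-gon and n triangles: V = 37 + 1 = 38, E = 2·37 = 74, F = 37 + 1 = 38.
Check: V − E + F = 38 − 74 + 38 = 2.

38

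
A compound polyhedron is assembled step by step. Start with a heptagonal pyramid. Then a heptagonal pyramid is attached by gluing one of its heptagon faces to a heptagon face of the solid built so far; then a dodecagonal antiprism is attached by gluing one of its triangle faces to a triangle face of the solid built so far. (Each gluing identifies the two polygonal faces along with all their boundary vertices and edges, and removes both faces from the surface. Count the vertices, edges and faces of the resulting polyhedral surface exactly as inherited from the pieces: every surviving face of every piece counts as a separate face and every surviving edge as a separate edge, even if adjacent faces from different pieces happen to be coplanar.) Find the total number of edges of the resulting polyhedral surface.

A heptagonal pyramid: V=8, E=14, F=8.
Attach a heptagonal pyramid (V=8, E=14, F=8) along a 7-gon: merge 7 vertices and 7 edges, delete both glued faces → V=9, E=21, F=14.
Attach a dodecagonal antiprism (V=24, E=48, F=26) along a 3-gon: merge 3 vertices and 3 edges, delete both glued faces → V=30, E=66, F=38.
Check: V − E + F = 30 − 66 + 38 = 2.

66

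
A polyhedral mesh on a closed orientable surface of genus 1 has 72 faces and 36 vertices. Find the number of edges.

108

For a closed orientable surface of genus 1, χ = 2 − 2·1 = 0.
E = V + F − (0) = 36 + 72 − (0) = 108.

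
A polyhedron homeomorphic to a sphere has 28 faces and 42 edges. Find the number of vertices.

16

Here V − E + F = 2.
V = 2 + E − F = 2 + 42 − 28 = 16.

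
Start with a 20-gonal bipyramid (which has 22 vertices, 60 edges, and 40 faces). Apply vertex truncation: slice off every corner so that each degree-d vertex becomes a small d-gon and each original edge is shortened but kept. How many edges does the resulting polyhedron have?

180

Truncation replaces each original edge-end by a new vertex, so V′ = 2E = 120.
Each original edge survives, and each old vertex of degree d contributes d new edges; summing degrees gives Σd = 2E, so E′ = E + 2E = 3E = 180.
Each original face survives and each original vertex becomes one new face: F′ = F + V = 62.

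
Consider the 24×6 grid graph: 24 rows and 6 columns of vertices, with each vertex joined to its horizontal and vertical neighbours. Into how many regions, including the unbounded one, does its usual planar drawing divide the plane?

The grid has V = 24·6 = 144 vertices and E = 24·5 + 6·23 = 258 edges.
F = 2 − V + E = 2 − 144 + 258 = 116.

116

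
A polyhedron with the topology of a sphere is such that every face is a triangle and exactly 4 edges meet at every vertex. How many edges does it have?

12

Each face has 3 edges and each edge borders two faces, so 2E = 3F.
Each vertex has degree 4, so 4V = 2E and hence V = 3F/4.
Euler: V − E + F = 2 ⇒ (3F/4) − (3F/2) + F = 2.
Multiply by 8: (6 − 12 + 8)F = 16, i.e. 2F = 16.
So F = 8, E = 3·8/2 = 12, V = 3·8/4 = 6.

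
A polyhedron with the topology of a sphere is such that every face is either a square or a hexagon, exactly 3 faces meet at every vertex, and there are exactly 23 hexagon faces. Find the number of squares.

6

Let x be the number of squares; then F = 23 + x.
Edge–face incidences: 2E = 6·23 + 4·x = 138 + 4x.
Every vertex has degree 3, so 3V = 2E.
Euler: V − E + F = 2 ⇒ (2E)/3 − E + (23 + x) = 2.
Multiply by 6: 2·(2E) − 3·(2E) + 6·(23 + x) = 12, i.e. 138 + 6x − (138 + 4x) = 12.
Collecting terms: 2x = 12, so x = 6.
Then 2E = 138 + 4·6 = 162, so E = 81, V = 2E/3 = 54, F = 23 + 6 = 29.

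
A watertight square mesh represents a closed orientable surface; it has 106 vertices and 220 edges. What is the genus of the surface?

Every face is a square and each edge borders two faces, so 4F = 2·220, giving F = 110.
χ = V − E + F = 106 − 220 + 110 = -4.
For a closed orientable surface χ = 2 − 2g, so g = (2 − (-4))/2 = 3.

3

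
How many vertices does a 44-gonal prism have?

88

A prism on an n-gon has two n-gon bases and n rectangular sides: V = 2·44 = 88, E = 3·44 = 132, F = 44 + 2 = 46.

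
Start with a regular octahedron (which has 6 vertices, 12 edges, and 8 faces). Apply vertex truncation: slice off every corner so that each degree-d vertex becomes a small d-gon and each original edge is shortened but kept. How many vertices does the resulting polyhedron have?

Truncation replaces each original edge-end by a new vertex, so V′ = 2E = 24.
Each original edge survives, and each old vertex of degree d contributes d new edges; summing degrees gives Σd = 2E, so E′ = E + 2E = 3E = 36.
Each original face survives and each original vertex becomes one new face: F′ = F + V = 14.

24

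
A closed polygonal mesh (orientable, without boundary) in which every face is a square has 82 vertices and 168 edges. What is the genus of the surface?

Every face is a square and each edge borders two faces, so 4F = 2·168, giving F = 84.
χ = V − E + F = 82 − 168 + 84 = -2.
For a closed orientable surface χ = 2 − 2g, so g = (2 − (-2))/2 = 2.

2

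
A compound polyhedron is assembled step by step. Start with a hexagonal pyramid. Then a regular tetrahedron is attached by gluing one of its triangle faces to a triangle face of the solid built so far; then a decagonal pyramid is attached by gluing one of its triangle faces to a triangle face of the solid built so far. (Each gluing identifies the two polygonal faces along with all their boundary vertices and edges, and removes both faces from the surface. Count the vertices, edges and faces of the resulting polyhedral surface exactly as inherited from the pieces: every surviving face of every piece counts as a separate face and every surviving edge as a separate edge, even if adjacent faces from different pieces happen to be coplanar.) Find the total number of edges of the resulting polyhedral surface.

A hexagonal pyramid: V=7, E=12, F=7.
Attach a regular tetrahedron (V=4, E=6, F=4) along a 3-gon: merge 3 vertices and 3 edges, delete both glued faces → V=8, E=15, F=9.
Attach a decagonal pyramid (V=11, E=20, F=11) along a 3-gon: merge 3 vertices and 3 edges, delete both glued faces → V=16, E=32, F=18.
Check: V − E + F = 16 − 32 + 18 = 2.

32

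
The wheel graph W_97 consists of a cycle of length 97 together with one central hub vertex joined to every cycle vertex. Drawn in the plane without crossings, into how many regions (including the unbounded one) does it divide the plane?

98

W_97 has V = 97 + 1 = 98 vertices and E = 2·97 = 194 edges.
By Euler's formula F = 2 − V + E = 2 − 98 + 194 = 98.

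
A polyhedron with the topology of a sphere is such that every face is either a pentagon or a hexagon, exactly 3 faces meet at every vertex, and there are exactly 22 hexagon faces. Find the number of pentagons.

Let x be the number of pentagons; then F = 22 + x.
Edge–face incidences: 2E = 6·22 + 5·x = 132 + 5x.
Every vertex has degree 3, so 3V = 2E.
Euler: V − E + F = 2 ⇒ (2E)/3 − E + (22 + x) = 2.
Multiply by 6: 2·(2E) − 3·(2E) + 6·(22 + x) = 12, i.e. 132 + 6x − (132 + 5x) = 12.
Collecting terms: x = 12.
Then 2E = 132 + 5·12 = 192, so E = 96, V = 2E/3 = 64, F = 22 + 12 = 34.

12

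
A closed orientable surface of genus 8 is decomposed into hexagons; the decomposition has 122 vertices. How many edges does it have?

204

χ = 2 − 2·8 = -14, and every face is a hexagon so 6F = 2E.
V − E + F = -14 with E = 6F/2 gives 122 − (6/2 − 1)·F = -14, so F = 68 and E = 204.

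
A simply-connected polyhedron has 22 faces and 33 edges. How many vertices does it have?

13

Here V − E + F = 2.
V = 2 + E − F = 2 + 33 − 22 = 13.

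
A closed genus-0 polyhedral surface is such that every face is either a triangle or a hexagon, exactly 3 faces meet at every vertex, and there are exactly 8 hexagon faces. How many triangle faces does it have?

4

Let x be the number of triangles; then F = 8 + x.
Edge–face incidences: 2E = 6·8 + 3·x = 48 + 3x.
Every vertex has degree 3, so 3V = 2E.
Euler: V − E + F = 2 ⇒ (2E)/3 − E + (8 + x) = 2.
Multiply by 6: 2·(2E) − 3·(2E) + 6·(8 + x) = 12, i.e. 48 + 6x − (48 + 3x) = 12.
Collecting terms: 3x = 12, so x = 4.
Then 2E = 48 + 3·4 = 60, so E = 30, V = 2E/3 = 20, F = 8 + 4 = 12.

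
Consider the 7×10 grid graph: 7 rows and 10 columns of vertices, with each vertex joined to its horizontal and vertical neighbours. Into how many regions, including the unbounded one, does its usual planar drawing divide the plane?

55

The grid has V = 7·10 = 70 vertices and E = 7·9 + 10·6 = 123 edges.
F = 2 − V + E = 2 − 70 + 123 = 55.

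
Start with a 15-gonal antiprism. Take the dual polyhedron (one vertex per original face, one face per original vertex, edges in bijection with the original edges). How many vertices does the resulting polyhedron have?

32

The base solid has V = 30, E = 60, F = 32.
The dual swaps V and F and preserves E: V′ = F = 32, E′ = E = 60, F′ = V = 30.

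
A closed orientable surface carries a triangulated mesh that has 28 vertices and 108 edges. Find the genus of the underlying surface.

5

Every face is a triangle and each edge borders two faces, so 3F = 2·108, giving F = 72.
χ = V − E + F = 28 − 108 + 72 = -8.
For a closed orientable surface χ = 2 − 2g, so g = (2 − (-8))/2 = 5.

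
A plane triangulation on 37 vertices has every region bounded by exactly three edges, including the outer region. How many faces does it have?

In a plane triangulation 3F = 2E and V − E + F = 2, so F = 2V − 4 = 2·37 − 4 = 70.

70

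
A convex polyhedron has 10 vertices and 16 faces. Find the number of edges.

24

Here V − E + F = 2.
E = V + F − (2) = 10 + 16 − (2) = 24.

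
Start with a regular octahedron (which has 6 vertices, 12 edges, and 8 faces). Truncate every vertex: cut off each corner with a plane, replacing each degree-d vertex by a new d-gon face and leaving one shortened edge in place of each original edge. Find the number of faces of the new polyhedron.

Truncation replaces each original edge-end by a new vertex, so V′ = 2E = 24.
Each original edge survives, and each old vertex of degree d contributes d new edges; summing degrees gives Σd = 2E, so E′ = E + 2E = 3E = 36.
Each original face survives and each original vertex becomes one new face: F′ = F + V = 14.

14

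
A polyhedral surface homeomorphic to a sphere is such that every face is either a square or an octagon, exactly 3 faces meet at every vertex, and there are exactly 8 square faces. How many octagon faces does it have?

2

Let x be the number of octagons; then F = 8 + x.
Edge–face incidences: 2E = 4·8 + 8·x = 32 + 8x.
Every vertex has degree 3, so 3V = 2E.
Euler: V − E + F = 2 ⇒ (2E)/3 − E + (8 + x) = 2.
Multiply by 6: 2·(2E) − 3·(2E) + 6·(8 + x) = 12, i.e. 48 + 6x − (32 + 8x) = 12.
Collecting terms: −2x + 16 = 12, so −2x = −4, so x = 2.
Then 2E = 32 + 8·2 = 48, so E = 24, V = 2E/3 = 16, F = 8 + 2 = 10.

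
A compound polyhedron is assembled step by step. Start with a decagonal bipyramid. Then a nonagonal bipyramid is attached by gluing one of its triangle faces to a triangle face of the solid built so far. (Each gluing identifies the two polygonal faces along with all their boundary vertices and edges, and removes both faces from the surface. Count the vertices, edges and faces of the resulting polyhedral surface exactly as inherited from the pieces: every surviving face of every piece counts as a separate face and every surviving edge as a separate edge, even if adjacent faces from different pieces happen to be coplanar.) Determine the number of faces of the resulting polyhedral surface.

A decagonal bipyramid: V=12, E=30, F=20.
Attach a nonagonal bipyramid (V=11, E=27, F=18) along a 3-gon: merge 3 vertices and 3 edges, delete both glued faces → V=20, E=54, F=36.
Check: V − E + F = 20 − 54 + 36 = 2.

36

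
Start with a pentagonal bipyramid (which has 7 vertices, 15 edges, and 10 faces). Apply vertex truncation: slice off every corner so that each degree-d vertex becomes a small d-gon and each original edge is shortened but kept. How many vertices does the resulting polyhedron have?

30

Truncation replaces each original edge-end by a new vertex, so V′ = 2E = 30.
Each original edge survives, and each old vertex of degree d contributes d new edges; summing degrees gives Σd = 2E, so E′ = E + 2E = 3E = 45.
Each original face survives and each original vertex becomes one new face: F′ = F + V = 17.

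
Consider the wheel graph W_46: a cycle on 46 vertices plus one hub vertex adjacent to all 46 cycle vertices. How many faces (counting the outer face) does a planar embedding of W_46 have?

W_46 has V = 46 + 1 = 47 vertices and E = 2·46 = 92 edges.
By Euler's formula F = 2 − V + E = 2 − 47 + 92 = 47.

47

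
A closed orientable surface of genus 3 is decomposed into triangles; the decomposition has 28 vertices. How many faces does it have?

64

χ = 2 − 2·3 = -4, and every face is a triangle so 3F = 2E.
V − E + F = -4 with E = 3F/2 gives 28 − (3/2 − 1)·F = -4, so F = 64 and E = 96.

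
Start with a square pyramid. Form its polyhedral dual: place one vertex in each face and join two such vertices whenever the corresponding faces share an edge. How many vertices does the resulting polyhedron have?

5

The base solid has V = 5, E = 8, F = 5.
The dual swaps V and F and preserves E: V′ = F = 5, E′ = E = 8, F′ = V = 5.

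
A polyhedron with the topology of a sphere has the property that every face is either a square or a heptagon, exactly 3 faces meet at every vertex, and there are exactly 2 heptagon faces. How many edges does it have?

Let x be the number of squares; then F = 2 + x.
Edge–face incidences: 2E = 7·2 + 4·x = 14 + 4x.
Every vertex has degree 3, so 3V = 2E.
Euler: V − E + F = 2 ⇒ (2E)/3 − E + (2 + x) = 2.
Multiply by 6: 2·(2E) − 3·(2E) + 6·(2 + x) = 12, i.e. 12 + 6x − (14 + 4x) = 12.
Collecting terms: 2x − 2 = 12, so 2x = 14, so x = 7.
Then 2E = 14 + 4·7 = 42, so E = 21, V = 2E/3 = 14, F = 2 + 7 = 9.

21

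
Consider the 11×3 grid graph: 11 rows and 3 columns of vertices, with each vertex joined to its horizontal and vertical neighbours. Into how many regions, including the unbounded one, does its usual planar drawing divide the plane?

The grid has V = 11·3 = 33 vertices and E = 11·2 + 3·10 = 52 edges.
F = 2 − V + E = 2 − 33 + 52 = 21.

21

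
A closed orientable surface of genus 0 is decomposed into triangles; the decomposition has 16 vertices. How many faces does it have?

28

χ = 2 − 2·0 = 2, and every face is a triangle so 3F = 2E.
V − E + F = 2 with E = 3F/2 gives 16 − (3/2 − 1)·F = 2, so F = 28 and E = 42.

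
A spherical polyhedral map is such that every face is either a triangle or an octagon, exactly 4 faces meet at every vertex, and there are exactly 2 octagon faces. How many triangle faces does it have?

16

Let x be the number of triangles; then F = 2 + x.
Edge–face incidences: 2E = 8·2 + 3·x = 16 + 3x.
Every vertex has degree 4, so 4V = 2E.
Euler: V − E + F = 2 ⇒ (2E)/4 − E + (2 + x) = 2.
Multiply by 8: 2·(2E) − 4·(2E) + 8·(2 + x) = 16, i.e. 16 + 8x − 2·(16 + 3x) = 16.
Collecting terms: 2x − 16 = 16, so 2x = 32, so x = 16.
Then 2E = 16 + 3·16 = 64, so E = 32, V = 2E/4 = 16, F = 2 + 16 = 18.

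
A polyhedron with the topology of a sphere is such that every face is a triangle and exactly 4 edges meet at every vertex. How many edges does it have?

Each face has 3 edges and each edge borders two faces, so 2E = 3F.
Each vertex has degree 4, so 4V = 2E and hence V = 3F/4.
Euler: V − E + F = 2 ⇒ (3F/4) − (3F/2) + F = 2.
Multiply by 8: (6 − 12 + 8)F = 16, i.e. 2F = 16.
So F = 8, E = 3·8/2 = 12, V = 3·8/4 = 6.

12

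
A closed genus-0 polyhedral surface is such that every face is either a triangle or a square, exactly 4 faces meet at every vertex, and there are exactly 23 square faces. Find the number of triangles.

Let x be the number of triangles; then F = 23 + x.
Edge–face incidences: 2E = 4·23 + 3·x = 92 + 3x.
Every vertex has degree 4, so 4V = 2E.
Euler: V − E + F = 2 ⇒ (2E)/4 − E + (23 + x) = 2.
Multiply by 8: 2·(2E) − 4·(2E) + 8·(23 + x) = 16, i.e. 184 + 8x − 2·(92 + 3x) = 16.
Collecting terms: 2x = 16, so x = 8.
Then 2E = 92 + 3·8 = 116, so E = 58, V = 2E/4 = 29, F = 23 + 8 = 31.

8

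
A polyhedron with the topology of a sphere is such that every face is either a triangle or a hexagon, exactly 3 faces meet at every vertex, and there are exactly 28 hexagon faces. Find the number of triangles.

4

Let x be the number of triangles; then F = 28 + x.
Edge–face incidences: 2E = 6·28 + 3·x = 168 + 3x.
Every vertex has degree 3, so 3V = 2E.
Euler: V − E + F = 2 ⇒ (2E)/3 − E + (28 + x) = 2.
Multiply by 6: 2·(2E) − 3·(2E) + 6·(28 + x) = 12, i.e. 168 + 6x − (168 + 3x) = 12.
Collecting terms: 3x = 12, so x = 4.
Then 2E = 168 + 3·4 = 180, so E = 90, V = 2E/3 = 60, F = 28 + 4 = 32.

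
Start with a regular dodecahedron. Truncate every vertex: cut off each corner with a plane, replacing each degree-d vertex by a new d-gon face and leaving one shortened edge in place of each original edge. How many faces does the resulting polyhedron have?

The base solid has V = 20, E = 30, F = 12.
Truncation replaces each original edge-end by a new vertex, so V′ = 2E = 60.
Each original edge survives, and each old vertex of degree d contributes d new edges; summing degrees gives Σd = 2E, so E′ = E + 2E = 3E = 90.
Each original face survives and each original vertex becomes one new face: F′ = F + V = 32.

32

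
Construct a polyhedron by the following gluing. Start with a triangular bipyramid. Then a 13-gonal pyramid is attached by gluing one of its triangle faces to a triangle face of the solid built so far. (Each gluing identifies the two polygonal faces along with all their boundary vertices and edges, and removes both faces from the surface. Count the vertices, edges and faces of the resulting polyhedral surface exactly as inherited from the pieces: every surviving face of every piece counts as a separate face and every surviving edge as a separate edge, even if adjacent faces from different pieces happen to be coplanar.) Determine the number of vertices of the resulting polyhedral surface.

A triangular bipyramid: V=5, E=9, F=6.
Attach a 13-gonal pyramid (V=14, E=26, F=14) along a 3-gon: merge 3 vertices and 3 edges, delete both glued faces → V=16, E=32, F=18.
Check: V − E + F = 16 − 32 + 18 = 2.

16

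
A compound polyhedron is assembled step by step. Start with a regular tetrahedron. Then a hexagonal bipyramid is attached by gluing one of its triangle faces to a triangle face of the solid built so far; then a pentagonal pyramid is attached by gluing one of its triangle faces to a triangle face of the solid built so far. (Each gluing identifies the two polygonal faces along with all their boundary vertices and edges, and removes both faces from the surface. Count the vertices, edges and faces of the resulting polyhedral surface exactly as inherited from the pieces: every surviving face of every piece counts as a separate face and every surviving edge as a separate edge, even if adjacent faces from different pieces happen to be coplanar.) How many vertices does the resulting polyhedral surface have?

A regular tetrahedron: V=4, E=6, F=4.
Attach a hexagonal bipyramid (V=8, E=18, F=12) along a 3-gon: merge 3 vertices and 3 edges, delete both glued faces → V=9, E=21, F=14.
Attach a pentagonal pyramid (V=6, E=10, F=6) along a 3-gon: merge 3 vertices and 3 edges, delete both glued faces → V=12, E=28, F=18.
Check: V − E + F = 12 − 28 + 18 = 2.

12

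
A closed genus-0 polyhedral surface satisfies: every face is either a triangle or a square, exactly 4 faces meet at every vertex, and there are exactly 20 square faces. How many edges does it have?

Let x be the number of triangles; then F = 20 + x.
Edge–face incidences: 2E = 4·20 + 3·x = 80 + 3x.
Every vertex has degree 4, so 4V = 2E.
Euler: V − E + F = 2 ⇒ (2E)/4 − E + (20 + x) = 2.
Multiply by 8: 2·(2E) − 4·(2E) + 8·(20 + x) = 16, i.e. 160 + 8x − 2·(80 + 3x) = 16.
Collecting terms: 2x = 16, so x = 8.
Then 2E = 80 + 3·8 = 104, so E = 52, V = 2E/4 = 26, F = 20 + 8 = 28.

52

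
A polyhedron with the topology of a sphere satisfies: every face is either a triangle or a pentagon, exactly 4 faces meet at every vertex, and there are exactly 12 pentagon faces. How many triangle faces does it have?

20

Let x be the number of triangles; then F = 12 + x.
Edge–face incidences: 2E = 5·12 + 3·x = 60 + 3x.
Every vertex has degree 4, so 4V = 2E.
Euler: V − E + F = 2 ⇒ (2E)/4 − E + (12 + x) = 2.
Multiply by 8: 2·(2E) − 4·(2E) + 8·(12 + x) = 16, i.e. 96 + 8x − 2·(60 + 3x) = 16.
Collecting terms: 2x − 24 = 16, so 2x = 40, so x = 20.
Then 2E = 60 + 3·20 = 120, so E = 60, V = 2E/4 = 30, F = 12 + 20 = 32.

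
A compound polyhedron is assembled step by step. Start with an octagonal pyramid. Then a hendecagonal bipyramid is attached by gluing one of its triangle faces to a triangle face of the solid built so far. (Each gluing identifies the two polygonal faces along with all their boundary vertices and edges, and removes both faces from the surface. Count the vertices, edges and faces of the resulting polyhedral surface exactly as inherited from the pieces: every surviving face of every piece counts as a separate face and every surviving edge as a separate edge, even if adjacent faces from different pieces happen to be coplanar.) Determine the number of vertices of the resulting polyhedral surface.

An octagonal pyramid: V=9, E=16, F=9.
Attach a hendecagonal bipyramid (V=13, E=33, F=22) along a 3-gon: merge 3 vertices and 3 edges, delete both glued faces → V=19, E=46, F=29.
Check: V − E + F = 19 − 46 + 29 = 2.

19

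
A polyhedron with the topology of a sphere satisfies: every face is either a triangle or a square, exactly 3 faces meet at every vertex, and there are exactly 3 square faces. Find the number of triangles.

Let x be the number of triangles; then F = 3 + x.
Edge–face incidences: 2E = 4·3 + 3·x = 12 + 3x.
Every vertex has degree 3, so 3V = 2E.
Euler: V − E + F = 2 ⇒ (2E)/3 − E + (3 + x) = 2.
Multiply by 6: 2·(2E) − 3·(2E) + 6·(3 + x) = 12, i.e. 18 + 6x − (12 + 3x) = 12.
Collecting terms: 3x + 6 = 12, so 3x = 6, so x = 2.
Then 2E = 12 + 3·2 = 18, so E = 9, V = 2E/3 = 6, F = 3 + 2 = 5.

2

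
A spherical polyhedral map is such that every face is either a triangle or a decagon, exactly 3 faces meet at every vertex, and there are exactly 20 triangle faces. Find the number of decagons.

12

Let x be the number of decagons; then F = 20 + x.
Edge–face incidences: 2E = 3·20 + 10·x = 60 + 10x.
Every vertex has degree 3, so 3V = 2E.
Euler: V − E + F = 2 ⇒ (2E)/3 − E + (20 + x) = 2.
Multiply by 6: 2·(2E) − 3·(2E) + 6·(20 + x) = 12, i.e. 120 + 6x − (60 + 10x) = 12.
Collecting terms: −4x + 60 = 12, so −4x = −48, so x = 12.
Then 2E = 60 + 10·12 = 180, so E = 90, V = 2E/3 = 60, F = 20 + 12 = 32.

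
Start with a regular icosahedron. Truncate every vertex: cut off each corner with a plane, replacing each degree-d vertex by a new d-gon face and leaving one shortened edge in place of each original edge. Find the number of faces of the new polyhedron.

32

The base solid has V = 12, E = 30, F = 20.
Truncation replaces each original edge-end by a new vertex, so V′ = 2E = 60.
Each original edge survives, and each old vertex of degree d contributes d new edges; summing degrees gives Σd = 2E, so E′ = E + 2E = 3E = 90.
Each original face survives and each original vertex becomes one new face: F′ = F + V = 32.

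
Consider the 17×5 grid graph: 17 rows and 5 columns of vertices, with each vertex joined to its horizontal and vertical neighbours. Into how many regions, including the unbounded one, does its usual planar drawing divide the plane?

65

The grid has V = 17·5 = 85 vertices and E = 17·4 + 5·16 = 148 edges.
F = 2 − V + E = 2 − 85 + 148 = 65.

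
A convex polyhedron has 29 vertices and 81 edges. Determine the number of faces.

54

Here V − E + F = 2.
F = 2 − V + E = 2 − 29 + 81 = 54.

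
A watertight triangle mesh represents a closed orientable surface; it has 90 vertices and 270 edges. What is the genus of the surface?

1

Every face is a triangle and each edge borders two faces, so 3F = 2·270, giving F = 180.
χ = V − E + F = 90 − 270 + 180 = 0.
For a closed orientable surface χ = 2 − 2g, so g = (2 − (0))/2 = 1.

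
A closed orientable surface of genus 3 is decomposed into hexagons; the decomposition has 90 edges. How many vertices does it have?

χ = 2 − 2·3 = -4, and every face is a hexagon so 6F = 2E.
F = 2E/6 = 30. Then V = -4 + E − F = -4 + 90 − 30 = 56.

56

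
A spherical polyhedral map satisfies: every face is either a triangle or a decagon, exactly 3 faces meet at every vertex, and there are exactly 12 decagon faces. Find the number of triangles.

Let x be the number of triangles; then F = 12 + x.
Edge–face incidences: 2E = 10·12 + 3·x = 120 + 3x.
Every vertex has degree 3, so 3V = 2E.
Euler: V − E + F = 2 ⇒ (2E)/3 − E + (12 + x) = 2.
Multiply by 6: 2·(2E) − 3·(2E) + 6·(12 + x) = 12, i.e. 72 + 6x − (120 + 3x) = 12.
Collecting terms: 3x − 48 = 12, so 3x = 60, so x = 20.
Then 2E = 120 + 3·20 = 180, so E = 90, V = 2E/3 = 60, F = 12 + 20 = 32.

20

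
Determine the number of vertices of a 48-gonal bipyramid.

50

A bipyramid over an n-gon has 2n triangular faces and n + 2 vertices: V = 48 + 2 = 50, E = 3·48 = 144, F = 2·48 = 96.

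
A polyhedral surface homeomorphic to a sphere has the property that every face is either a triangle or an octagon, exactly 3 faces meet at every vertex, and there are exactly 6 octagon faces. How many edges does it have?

Let x be the number of triangles; then F = 6 + x.
Edge–face incidences: 2E = 8·6 + 3·x = 48 + 3x.
Every vertex has degree 3, so 3V = 2E.
Euler: V − E + F = 2 ⇒ (2E)/3 − E + (6 + x) = 2.
Multiply by 6: 2·(2E) − 3·(2E) + 6·(6 + x) = 12, i.e. 36 + 6x − (48 + 3x) = 12.
Collecting terms: 3x − 12 = 12, so 3x = 24, so x = 8.
Then 2E = 48 + 3·8 = 72, so E = 36, V = 2E/3 = 24, F = 6 + 8 = 14.

36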